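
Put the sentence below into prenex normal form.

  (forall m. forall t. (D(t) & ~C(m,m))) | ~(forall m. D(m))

forall m. forall t. exists c. (D(t) & ~C(m,m) | ~D(c))

Push ¬ through the quantifiers and connectives to reach negation normal form:
  (forall m. forall t. (D(t) & ~C(m,m))) | (exists m. ~D(m))
Rename bound variables to avoid capture: m↦c.
  (forall m. forall t. (D(t) & ~C(m,m))) | (exists c. ~D(c))
Extract every quantifier outward, since the variables are now distinct and don't occur free across branches:
  forall m. forall t. exists c. (D(t) & ~C(m,m) | ~D(c))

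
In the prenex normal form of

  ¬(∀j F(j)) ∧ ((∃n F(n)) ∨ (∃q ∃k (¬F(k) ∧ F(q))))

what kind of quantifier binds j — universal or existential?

existential

Drive negations inward (¬∀x A ≡ ∃x ¬A, ¬∃x A ≡ ∀x ¬A, De Morgan for ∧/∨):
  (∃j ¬F(j)) ∧ ((∃n F(n)) ∨ (∃q ∃k (¬F(k) ∧ F(q))))
All bound variables are already distinct, so no renaming is needed.
Finally move all quantifiers to the prefix:
  ∃j ∃n ∃q ∃k (¬F(j) ∧ (F(n) ∨ ¬F(k) ∧ F(q)))
The quantifier ∀j sits under an odd number of negations, so it flips to ∃j.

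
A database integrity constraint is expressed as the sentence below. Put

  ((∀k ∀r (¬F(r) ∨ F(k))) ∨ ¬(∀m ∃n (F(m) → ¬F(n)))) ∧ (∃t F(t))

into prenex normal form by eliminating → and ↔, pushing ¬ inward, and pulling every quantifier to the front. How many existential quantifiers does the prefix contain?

Eliminate → and ↔ using ¬ and ∨.
  ((∀k ∀r (¬F(r) ∨ F(k))) ∨ ¬(∀m ∃n (¬F(m) ∨ ¬F(n)))) ∧ (∃t F(t))
Push ¬ through the quantifiers and connectives to reach negation normal form:
  ((∀k ∀r (¬F(r) ∨ F(k))) ∨ (∃m ∀n (F(m) ∧ F(n)))) ∧ (∃t F(t))
All bound variables are already distinct, so no renaming is needed.
Extract every quantifier outward, since the variables are now distinct and don't occur free across branches:
  ∀k ∀r ∃m ∀n ∃t ((¬F(r) ∨ F(k) ∨ F(m) ∧ F(n)) ∧ F(t))
The prefix is ∀k ∀r ∃m ∀n ∃t: 3 universal, 2 existential.

2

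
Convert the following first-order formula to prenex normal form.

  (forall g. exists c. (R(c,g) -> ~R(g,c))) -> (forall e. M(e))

exists g. forall c. forall e. (R(c,g) & R(g,c) | M(e))

Rewrite implications/biconditionals: A → B as ¬A ∨ B.
  ~(forall g. exists c. (~R(c,g) | ~R(g,c))) | (forall e. M(e))
Push ¬ through the quantifiers and connectives to reach negation normal form:
  (exists g. forall c. (R(c,g) & R(g,c))) | (forall e. M(e))
All bound variables are already distinct, so no renaming is needed.
Extract every quantifier outward, since the variables are now distinct and don't occur free across branches:
  exists g. forall c. forall e. (R(c,g) & R(g,c) | M(e))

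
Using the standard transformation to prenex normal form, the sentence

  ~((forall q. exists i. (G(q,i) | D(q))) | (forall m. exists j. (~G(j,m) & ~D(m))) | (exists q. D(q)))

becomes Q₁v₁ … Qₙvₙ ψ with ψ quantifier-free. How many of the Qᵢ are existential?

2

Push ¬ through the quantifiers and connectives to reach negation normal form:
  (exists q. forall i. (~G(q,i) & ~D(q))) & (exists m. forall j. (G(j,m) | D(m))) & (forall q. ~D(q))
Rename bound variables to avoid capture: q↦r.
  (exists q. forall i. (~G(q,i) & ~D(q))) & (exists m. forall j. (G(j,m) | D(m))) & (forall r. ~D(r))
Extract every quantifier outward, since the variables are now distinct and don't occur free across branches:
  exists q. forall i. exists m. forall j. forall r. (~G(q,i) & ~D(q) & (G(j,m) | D(m)) & ~D(r))
The prefix is exists q forall i exists m forall j forall r: 3 universal, 2 existential.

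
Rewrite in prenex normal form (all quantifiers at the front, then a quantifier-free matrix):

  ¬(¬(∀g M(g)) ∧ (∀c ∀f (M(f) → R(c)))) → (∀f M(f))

∃g ∀c ∀f ∀t (¬M(g) ∧ (¬M(f) ∨ R(c)) ∨ M(t))

Eliminate → and ↔ using ¬ and ∨.
  ¬¬(¬(∀g M(g)) ∧ (∀c ∀f (¬M(f) ∨ R(c)))) ∨ (∀f M(f))
Push ¬ through the quantifiers and connectives to reach negation normal form:
  (∃g ¬M(g)) ∧ (∀c ∀f (¬M(f) ∨ R(c))) ∨ (∀f M(f))
Rename bound variables to avoid capture: f↦t.
  (∃g ¬M(g)) ∧ (∀c ∀f (¬M(f) ∨ R(c))) ∨ (∀t M(t))
Pull the quantifiers to the front (each side's bound variable is not free in the other side):
  ∃g ∀c ∀f ∀t (¬M(g) ∧ (¬M(f) ∨ R(c)) ∨ M(t))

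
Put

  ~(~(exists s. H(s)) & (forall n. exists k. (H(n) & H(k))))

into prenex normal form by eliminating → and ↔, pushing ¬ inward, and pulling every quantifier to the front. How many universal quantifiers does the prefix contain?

Drive negations inward (¬∀x A ≡ ∃x ¬A, ¬∃x A ≡ ∀x ¬A, De Morgan for ∧/∨):
  (exists s. H(s)) | (exists n. forall k. (~H(n) | ~H(k)))
All bound variables are already distinct, so no renaming is needed.
Pull the quantifiers to the front (each side's bound variable is not free in the other side):
  exists s. exists n. forall k. (H(s) | ~H(n) | ~H(k))
The prefix is exists s exists n forall k: 1 universal, 2 existential.

1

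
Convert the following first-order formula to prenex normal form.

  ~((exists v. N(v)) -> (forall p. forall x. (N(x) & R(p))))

exists v. exists p. exists x. (N(v) & (~N(x) | ~R(p)))

Rewrite implications/biconditionals: A → B as ¬A ∨ B.
  ~(~(exists v. N(v)) | (forall p. forall x. (N(x) & R(p))))
Move each ¬ inward, flipping quantifiers it crosses:
  (exists v. N(v)) & (exists p. exists x. (~N(x) | ~R(p)))
Extract every quantifier outward, since the variables are now distinct and don't occur free across branches:
  exists v. exists p. exists x. (N(v) & (~N(x) | ~R(p)))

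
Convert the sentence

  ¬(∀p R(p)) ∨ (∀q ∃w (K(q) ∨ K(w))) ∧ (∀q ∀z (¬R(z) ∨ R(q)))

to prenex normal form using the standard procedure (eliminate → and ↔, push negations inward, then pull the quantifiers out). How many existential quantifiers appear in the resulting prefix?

2

Push ¬ through the quantifiers and connectives to reach negation normal form:
  (∃p ¬R(p)) ∨ (∀q ∃w (K(q) ∨ K(w))) ∧ (∀q ∀z (¬R(z) ∨ R(q)))
Standardize variables apart so no two quantifiers bind the same name: q↦u1.
  (∃p ¬R(p)) ∨ (∀q ∃w (K(q) ∨ K(w))) ∧ (∀u1 ∀z (¬R(z) ∨ R(u1)))
Finally move all quantifiers to the prefix:
  ∃p ∀q ∃w ∀u1 ∀z (¬R(p) ∨ (K(q) ∨ K(w)) ∧ (¬R(z) ∨ R(u1)))
The prefix is ∃p ∀q ∃w ∀u1 ∀z: 3 universal, 2 existential.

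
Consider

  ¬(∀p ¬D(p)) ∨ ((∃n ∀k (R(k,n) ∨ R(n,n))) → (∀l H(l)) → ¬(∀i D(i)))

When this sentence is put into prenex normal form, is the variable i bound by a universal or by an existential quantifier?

existential

Rewrite implications/biconditionals: A → B as ¬A ∨ B.
  ¬(∀p ¬D(p)) ∨ ¬(∃n ∀k (R(k,n) ∨ R(n,n))) ∨ ¬(∀l H(l)) ∨ ¬(∀i D(i))
Move each ¬ inward, flipping quantifiers it crosses:
  (∃p D(p)) ∨ (∀n ∃k (¬R(k,n) ∧ ¬R(n,n))) ∨ (∃l ¬H(l)) ∨ (∃i ¬D(i))
Pull the quantifiers to the front (each side's bound variable is not free in the other side):
  ∃p ∀n ∃k ∃l ∃i (D(p) ∨ ¬R(k,n) ∧ ¬R(n,n) ∨ ¬H(l) ∨ ¬D(i))
The quantifier ∀i sits under an odd number of negations (counting the antecedent side of each →), so it flips to ∃i.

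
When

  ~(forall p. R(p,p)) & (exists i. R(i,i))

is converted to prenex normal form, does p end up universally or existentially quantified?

existential

Move each ¬ inward, flipping quantifiers it crosses:
  (exists p. ~R(p,p)) & (exists i. R(i,i))
Finally move all quantifiers to the prefix:
  exists p. exists i. (~R(p,p) & R(i,i))
The quantifier forall p sits under an odd number of negations, so it flips to exists p.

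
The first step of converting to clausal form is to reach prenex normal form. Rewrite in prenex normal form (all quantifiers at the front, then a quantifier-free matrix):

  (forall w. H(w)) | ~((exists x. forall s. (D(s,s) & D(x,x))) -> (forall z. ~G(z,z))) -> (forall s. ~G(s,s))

exists w. forall x. exists s. forall z. forall q. (~H(w) & (~D(s,s) | ~D(x,x) | ~G(z,z)) | ~G(q,q))

Rewrite implications/biconditionals: A → B as ¬A ∨ B.
  ~((forall w. H(w)) | ~(~(exists x. forall s. (D(s,s) & D(x,x))) | (forall z. ~G(z,z)))) | (forall s. ~G(s,s))
Drive negations inward (¬∀x A ≡ ∃x ¬A, ¬∃x A ≡ ∀x ¬A, De Morgan for ∧/∨):
  (exists w. ~H(w)) & ((forall x. exists s. (~D(s,s) | ~D(x,x))) | (forall z. ~G(z,z))) | (forall s. ~G(s,s))
Rename bound variables to avoid capture: s↦q.
  (exists w. ~H(w)) & ((forall x. exists s. (~D(s,s) | ~D(x,x))) | (forall z. ~G(z,z))) | (forall q. ~G(q,q))
Pull the quantifiers to the front (each side's bound variable is not free in the other side):
  exists w. forall x. exists s. forall z. forall q. (~H(w) & (~D(s,s) | ~D(x,x) | ~G(z,z)) | ~G(q,q))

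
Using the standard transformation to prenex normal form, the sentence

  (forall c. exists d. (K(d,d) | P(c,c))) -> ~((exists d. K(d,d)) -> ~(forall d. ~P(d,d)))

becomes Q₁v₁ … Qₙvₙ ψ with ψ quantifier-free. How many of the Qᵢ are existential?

2

First replace A → B with ¬A ∨ B.
  ~(forall c. exists d. (K(d,d) | P(c,c))) | ~(~(exists d. K(d,d)) | ~(forall d. ~P(d,d)))
Push ¬ through the quantifiers and connectives to reach negation normal form:
  (exists c. forall d. (~K(d,d) & ~P(c,c))) | (exists d. K(d,d)) & (forall d. ~P(d,d))
Rename bound variables to avoid capture: d↦v1, d↦z1.
  (exists c. forall d. (~K(d,d) & ~P(c,c))) | (exists v1. K(v1,v1)) & (forall z1. ~P(z1,z1))
Pull the quantifiers to the front (each side's bound variable is not free in the other side):
  exists c. forall d. exists v1. forall z1. (~K(d,d) & ~P(c,c) | K(v1,v1) & ~P(z1,z1))
The prefix is exists c forall d exists v1 forall z1: 2 universal, 2 existential.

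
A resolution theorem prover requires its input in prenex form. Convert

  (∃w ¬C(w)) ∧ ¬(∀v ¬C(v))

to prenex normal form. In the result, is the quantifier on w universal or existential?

existential

Drive negations inward (¬∀x A ≡ ∃x ¬A, ¬∃x A ≡ ∀x ¬A, De Morgan for ∧/∨):
  (∃w ¬C(w)) ∧ (∃v C(v))
All bound variables are already distinct, so no renaming is needed.
Extract every quantifier outward, since the variables are now distinct and don't occur free across branches:
  ∃w ∃v (¬C(w) ∧ C(v))
The quantifier ∃w sits under an even number of negations, so it remains existential.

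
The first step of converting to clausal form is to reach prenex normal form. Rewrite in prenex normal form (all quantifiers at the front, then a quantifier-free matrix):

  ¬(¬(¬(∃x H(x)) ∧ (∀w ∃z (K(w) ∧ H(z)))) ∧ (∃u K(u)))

∀x ∀w ∃z ∀u (¬H(x) ∧ K(w) ∧ H(z) ∨ ¬K(u))

Push ¬ through the quantifiers and connectives to reach negation normal form:
  (∀x ¬H(x)) ∧ (∀w ∃z (K(w) ∧ H(z))) ∨ (∀u ¬K(u))
All bound variables are already distinct, so no renaming is needed.
Extract every quantifier outward, since the variables are now distinct and don't occur free across branches:
  ∀x ∀w ∃z ∀u (¬H(x) ∧ K(w) ∧ H(z) ∨ ¬K(u))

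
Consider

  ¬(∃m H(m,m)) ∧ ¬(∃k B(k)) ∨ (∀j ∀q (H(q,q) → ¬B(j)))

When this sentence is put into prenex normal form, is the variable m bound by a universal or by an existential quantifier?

universal

First replace A → B with ¬A ∨ B.
  ¬(∃m H(m,m)) ∧ ¬(∃k B(k)) ∨ (∀j ∀q (¬H(q,q) ∨ ¬B(j)))
Move each ¬ inward, flipping quantifiers it crosses:
  (∀m ¬H(m,m)) ∧ (∀k ¬B(k)) ∨ (∀j ∀q (¬H(q,q) ∨ ¬B(j)))
All bound variables are already distinct, so no renaming is needed.
Finally move all quantifiers to the prefix:
  ∀m ∀k ∀j ∀q (¬H(m,m) ∧ ¬B(k) ∨ ¬H(q,q) ∨ ¬B(j))
The quantifier ∃m sits under an odd number of negations (counting the antecedent side of each →), so it flips to ∀m.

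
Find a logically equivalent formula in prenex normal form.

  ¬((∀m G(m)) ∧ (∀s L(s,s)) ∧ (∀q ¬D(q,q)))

∃m ∃s ∃q (¬G(m) ∨ ¬L(s,s) ∨ D(q,q))

Push ¬ through the quantifiers and connectives to reach negation normal form:
  (∃m ¬G(m)) ∨ (∃s ¬L(s,s)) ∨ (∃q D(q,q))
Finally move all quantifiers to the prefix:
  ∃m ∃s ∃q (¬G(m) ∨ ¬L(s,s) ∨ D(q,q))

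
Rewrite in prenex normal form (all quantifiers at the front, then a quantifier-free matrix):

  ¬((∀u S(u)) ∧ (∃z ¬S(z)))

Push ¬ through the quantifiers and connectives to reach negation normal form:
  (∃u ¬S(u)) ∨ (∀z S(z))
All bound variables are already distinct, so no renaming is needed.
Extract every quantifier outward, since the variables are now distinct and don't occur free across branches:
  ∃u ∀z (¬S(u) ∨ S(z))

∃u ∀z (¬S(u) ∨ S(z))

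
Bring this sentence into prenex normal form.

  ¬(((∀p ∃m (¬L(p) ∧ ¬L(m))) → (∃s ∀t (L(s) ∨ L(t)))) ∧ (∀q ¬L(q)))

∀p ∃m ∀s ∃t ∃q (¬L(p) ∧ ¬L(m) ∧ ¬L(s) ∧ ¬L(t) ∨ L(q))

First replace A → B with ¬A ∨ B.
  ¬((¬(∀p ∃m (¬L(p) ∧ ¬L(m))) ∨ (∃s ∀t (L(s) ∨ L(t)))) ∧ (∀q ¬L(q)))
Move each ¬ inward, flipping quantifiers it crosses:
  (∀p ∃m (¬L(p) ∧ ¬L(m))) ∧ (∀s ∃t (¬L(s) ∧ ¬L(t))) ∨ (∃q L(q))
All bound variables are already distinct, so no renaming is needed.
Extract every quantifier outward, since the variables are now distinct and don't occur free across branches:
  ∀p ∃m ∀s ∃t ∃q (¬L(p) ∧ ¬L(m) ∧ ¬L(s) ∧ ¬L(t) ∨ L(q))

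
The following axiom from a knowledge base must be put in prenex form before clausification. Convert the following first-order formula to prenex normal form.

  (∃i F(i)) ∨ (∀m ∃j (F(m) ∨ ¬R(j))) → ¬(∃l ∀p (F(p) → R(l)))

First replace A → B with ¬A ∨ B.
  ¬((∃i F(i)) ∨ (∀m ∃j (F(m) ∨ ¬R(j)))) ∨ ¬(∃l ∀p (¬F(p) ∨ R(l)))
Push ¬ through the quantifiers and connectives to reach negation normal form:
  (∀i ¬F(i)) ∧ (∃m ∀j (¬F(m) ∧ R(j))) ∨ (∀l ∃p (F(p) ∧ ¬R(l)))
All bound variables are already distinct, so no renaming is needed.
Pull the quantifiers to the front (each side's bound variable is not free in the other side):
  ∀i ∃m ∀j ∀l ∃p (¬F(i) ∧ ¬F(m) ∧ R(j) ∨ F(p) ∧ ¬R(l))

∀i ∃m ∀j ∀l ∃p (¬F(i) ∧ ¬F(m) ∧ R(j) ∨ F(p) ∧ ¬R(l))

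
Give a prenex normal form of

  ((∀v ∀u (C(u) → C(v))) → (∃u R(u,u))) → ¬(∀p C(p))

First replace A → B with ¬A ∨ B.
  ¬(¬(∀v ∀u (¬C(u) ∨ C(v))) ∨ (∃u R(u,u))) ∨ ¬(∀p C(p))
Move each ¬ inward, flipping quantifiers it crosses:
  (∀v ∀u (¬C(u) ∨ C(v))) ∧ (∀u ¬R(u,u)) ∨ (∃p ¬C(p))
Give each quantifier a distinct variable: u↦z1.
  (∀v ∀u (¬C(u) ∨ C(v))) ∧ (∀z1 ¬R(z1,z1)) ∨ (∃p ¬C(p))
Pull the quantifiers to the front (each side's bound variable is not free in the other side):
  ∀v ∀u ∀z1 ∃p ((¬C(u) ∨ C(v)) ∧ ¬R(z1,z1) ∨ ¬C(p))

∀v ∀u ∀z1 ∃p ((¬C(u) ∨ C(v)) ∧ ¬R(z1,z1) ∨ ¬C(p))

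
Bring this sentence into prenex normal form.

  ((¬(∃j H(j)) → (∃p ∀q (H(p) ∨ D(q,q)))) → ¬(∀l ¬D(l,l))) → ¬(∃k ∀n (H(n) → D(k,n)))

∃j ∃p ∀q ∀l ∀k ∃n ((H(j) ∨ H(p) ∨ D(q,q)) ∧ ¬D(l,l) ∨ H(n) ∧ ¬D(k,n))

Eliminate → and ↔ using ¬ and ∨.
  ¬(¬(¬¬(∃j H(j)) ∨ (∃p ∀q (H(p) ∨ D(q,q)))) ∨ ¬(∀l ¬D(l,l))) ∨ ¬(∃k ∀n (¬H(n) ∨ D(k,n)))
Move each ¬ inward, flipping quantifiers it crosses:
  ((∃j H(j)) ∨ (∃p ∀q (H(p) ∨ D(q,q)))) ∧ (∀l ¬D(l,l)) ∨ (∀k ∃n (H(n) ∧ ¬D(k,n)))
All bound variables are already distinct, so no renaming is needed.
Pull the quantifiers to the front (each side's bound variable is not free in the other side):
  ∃j ∃p ∀q ∀l ∀k ∃n ((H(j) ∨ H(p) ∨ D(q,q)) ∧ ¬D(l,l) ∨ H(n) ∧ ¬D(k,n))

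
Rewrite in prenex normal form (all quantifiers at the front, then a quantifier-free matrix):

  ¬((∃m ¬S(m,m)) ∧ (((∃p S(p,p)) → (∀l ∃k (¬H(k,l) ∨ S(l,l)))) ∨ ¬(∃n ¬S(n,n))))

∀m ∃p ∃l ∀k ∃n (S(m,m) ∨ S(p,p) ∧ H(k,l) ∧ ¬S(l,l) ∧ ¬S(n,n))

Rewrite implications/biconditionals: A → B as ¬A ∨ B.
  ¬((∃m ¬S(m,m)) ∧ (¬(∃p S(p,p)) ∨ (∀l ∃k (¬H(k,l) ∨ S(l,l))) ∨ ¬(∃n ¬S(n,n))))
Move each ¬ inward, flipping quantifiers it crosses:
  (∀m S(m,m)) ∨ (∃p S(p,p)) ∧ (∃l ∀k (H(k,l) ∧ ¬S(l,l))) ∧ (∃n ¬S(n,n))
All bound variables are already distinct, so no renaming is needed.
Pull the quantifiers to the front (each side's bound variable is not free in the other side):
  ∀m ∃p ∃l ∀k ∃n (S(m,m) ∨ S(p,p) ∧ H(k,l) ∧ ¬S(l,l) ∧ ¬S(n,n))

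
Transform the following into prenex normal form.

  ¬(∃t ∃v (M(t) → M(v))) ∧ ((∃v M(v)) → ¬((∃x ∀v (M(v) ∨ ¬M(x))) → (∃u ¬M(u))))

∀t ∀v ∀q ∃x ∀z ∀u (M(t) ∧ ¬M(v) ∧ (¬M(q) ∨ (M(z) ∨ ¬M(x)) ∧ M(u)))

Eliminate → and ↔ using ¬ and ∨.
  ¬(∃t ∃v (¬M(t) ∨ M(v))) ∧ (¬(∃v M(v)) ∨ ¬(¬(∃x ∀v (M(v) ∨ ¬M(x))) ∨ (∃u ¬M(u))))
Drive negations inward (¬∀x A ≡ ∃x ¬A, ¬∃x A ≡ ∀x ¬A, De Morgan for ∧/∨):
  (∀t ∀v (M(t) ∧ ¬M(v))) ∧ ((∀v ¬M(v)) ∨ (∃x ∀v (M(v) ∨ ¬M(x))) ∧ (∀u M(u)))
Rename bound variables to avoid capture: v↦q, v↦z.
  (∀t ∀v (M(t) ∧ ¬M(v))) ∧ ((∀q ¬M(q)) ∨ (∃x ∀z (M(z) ∨ ¬M(x))) ∧ (∀u M(u)))
Finally move all quantifiers to the prefix:
  ∀t ∀v ∀q ∃x ∀z ∀u (M(t) ∧ ¬M(v) ∧ (¬M(q) ∨ (M(z) ∨ ¬M(x)) ∧ M(u)))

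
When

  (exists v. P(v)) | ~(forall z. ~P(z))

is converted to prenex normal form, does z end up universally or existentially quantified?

existential

Push ¬ through the quantifiers and connectives to reach negation normal form:
  (exists v. P(v)) | (exists z. P(z))
All bound variables are already distinct, so no renaming is needed.
Extract every quantifier outward, since the variables are now distinct and don't occur free across branches:
  exists v. exists z. (P(v) | P(z))
The quantifier forall z sits under an odd number of negations, so it flips to exists z.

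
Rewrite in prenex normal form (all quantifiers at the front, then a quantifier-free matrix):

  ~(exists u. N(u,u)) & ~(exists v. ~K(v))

forall u. forall v. (~N(u,u) & K(v))

Push ¬ through the quantifiers and connectives to reach negation normal form:
  (forall u. ~N(u,u)) & (forall v. K(v))
Pull the quantifiers to the front (each side's bound variable is not free in the other side):
  forall u. forall v. (~N(u,u) & K(v))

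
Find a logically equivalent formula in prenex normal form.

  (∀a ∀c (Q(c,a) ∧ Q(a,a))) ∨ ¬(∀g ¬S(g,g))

Drive negations inward (¬∀x A ≡ ∃x ¬A, ¬∃x A ≡ ∀x ¬A, De Morgan for ∧/∨):
  (∀a ∀c (Q(c,a) ∧ Q(a,a))) ∨ (∃g S(g,g))
Extract every quantifier outward, since the variables are now distinct and don't occur free across branches:
  ∀a ∀c ∃g (Q(c,a) ∧ Q(a,a) ∨ S(g,g))

∀a ∀c ∃g (Q(c,a) ∧ Q(a,a) ∨ S(g,g))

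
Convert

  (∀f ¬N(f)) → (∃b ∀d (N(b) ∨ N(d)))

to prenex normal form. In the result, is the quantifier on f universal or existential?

existential

Eliminate → and ↔ using ¬ and ∨.
  ¬(∀f ¬N(f)) ∨ (∃b ∀d (N(b) ∨ N(d)))
Push ¬ through the quantifiers and connectives to reach negation normal form:
  (∃f N(f)) ∨ (∃b ∀d (N(b) ∨ N(d)))
Finally move all quantifiers to the prefix:
  ∃f ∃b ∀d (N(f) ∨ N(b) ∨ N(d))
The quantifier ∀f sits under an odd number of negations (counting the antecedent side of each →), so it flips to ∃f.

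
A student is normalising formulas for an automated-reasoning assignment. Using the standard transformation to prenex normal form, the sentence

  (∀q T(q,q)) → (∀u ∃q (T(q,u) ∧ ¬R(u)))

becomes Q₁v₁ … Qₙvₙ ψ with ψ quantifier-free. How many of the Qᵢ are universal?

Eliminate → and ↔ using ¬ and ∨.
  ¬(∀q T(q,q)) ∨ (∀u ∃q (T(q,u) ∧ ¬R(u)))
Drive negations inward (¬∀x A ≡ ∃x ¬A, ¬∃x A ≡ ∀x ¬A, De Morgan for ∧/∨):
  (∃q ¬T(q,q)) ∨ (∀u ∃q (T(q,u) ∧ ¬R(u)))
Rename bound variables to avoid capture: q↦v.
  (∃q ¬T(q,q)) ∨ (∀u ∃v (T(v,u) ∧ ¬R(u)))
Pull the quantifiers to the front (each side's bound variable is not free in the other side):
  ∃q ∀u ∃v (¬T(q,q) ∨ T(v,u) ∧ ¬R(u))
The prefix is ∃q ∀u ∃v: 1 universal, 2 existential.

1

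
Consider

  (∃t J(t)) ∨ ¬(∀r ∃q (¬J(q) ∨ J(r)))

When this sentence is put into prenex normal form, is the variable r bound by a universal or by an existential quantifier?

Drive negations inward (¬∀x A ≡ ∃x ¬A, ¬∃x A ≡ ∀x ¬A, De Morgan for ∧/∨):
  (∃t J(t)) ∨ (∃r ∀q (J(q) ∧ ¬J(r)))
All bound variables are already distinct, so no renaming is needed.
Pull the quantifiers to the front (each side's bound variable is not free in the other side):
  ∃t ∃r ∀q (J(t) ∨ J(q) ∧ ¬J(r))
The quantifier ∀r sits under an odd number of negations, so it flips to ∃r.

existential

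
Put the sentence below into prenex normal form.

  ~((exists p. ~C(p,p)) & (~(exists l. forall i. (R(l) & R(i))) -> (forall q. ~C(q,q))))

forall p. forall l. exists i. exists q. (C(p,p) | (~R(l) | ~R(i)) & C(q,q))

Eliminate → and ↔ using ¬ and ∨.
  ~((exists p. ~C(p,p)) & (~~(exists l. forall i. (R(l) & R(i))) | (forall q. ~C(q,q))))
Move each ¬ inward, flipping quantifiers it crosses:
  (forall p. C(p,p)) | (forall l. exists i. (~R(l) | ~R(i))) & (exists q. C(q,q))
All bound variables are already distinct, so no renaming is needed.
Finally move all quantifiers to the prefix:
  forall p. forall l. exists i. exists q. (C(p,p) | (~R(l) | ~R(i)) & C(q,q))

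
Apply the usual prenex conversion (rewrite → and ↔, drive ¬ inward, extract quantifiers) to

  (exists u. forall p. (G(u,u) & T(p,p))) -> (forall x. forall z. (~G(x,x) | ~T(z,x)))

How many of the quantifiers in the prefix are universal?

3

Rewrite implications/biconditionals: A → B as ¬A ∨ B.
  ~(exists u. forall p. (G(u,u) & T(p,p))) | (forall x. forall z. (~G(x,x) | ~T(z,x)))
Move each ¬ inward, flipping quantifiers it crosses:
  (forall u. exists p. (~G(u,u) | ~T(p,p))) | (forall x. forall z. (~G(x,x) | ~T(z,x)))
Extract every quantifier outward, since the variables are now distinct and don't occur free across branches:
  forall u. exists p. forall x. forall z. (~G(u,u) | ~T(p,p) | ~G(x,x) | ~T(z,x))
The prefix is forall u exists p forall x forall z: 3 universal, 1 existential.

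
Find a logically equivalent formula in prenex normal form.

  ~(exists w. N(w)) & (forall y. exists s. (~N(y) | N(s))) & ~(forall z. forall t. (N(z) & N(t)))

Push ¬ through the quantifiers and connectives to reach negation normal form:
  (forall w. ~N(w)) & (forall y. exists s. (~N(y) | N(s))) & (exists z. exists t. (~N(z) | ~N(t)))
Extract every quantifier outward, since the variables are now distinct and don't occur free across branches:
  forall w. forall y. exists s. exists z. exists t. (~N(w) & (~N(y) | N(s)) & (~N(z) | ~N(t)))

forall w. forall y. exists s. exists z. exists t. (~N(w) & (~N(y) | N(s)) & (~N(z) | ~N(t)))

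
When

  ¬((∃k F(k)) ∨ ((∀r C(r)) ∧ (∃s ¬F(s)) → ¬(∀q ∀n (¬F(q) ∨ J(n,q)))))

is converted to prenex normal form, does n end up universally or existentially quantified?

Rewrite implications/biconditionals: A → B as ¬A ∨ B.
  ¬((∃k F(k)) ∨ ¬((∀r C(r)) ∧ (∃s ¬F(s))) ∨ ¬(∀q ∀n (¬F(q) ∨ J(n,q))))
Push ¬ through the quantifiers and connectives to reach negation normal form:
  (∀k ¬F(k)) ∧ (∀r C(r)) ∧ (∃s ¬F(s)) ∧ (∀q ∀n (¬F(q) ∨ J(n,q)))
Extract every quantifier outward, since the variables are now distinct and don't occur free across branches:
  ∀k ∀r ∃s ∀q ∀n (¬F(k) ∧ C(r) ∧ ¬F(s) ∧ (¬F(q) ∨ J(n,q)))
The quantifier ∀n sits under an even number of negations (counting the antecedent side of each →), so it remains universal.

universal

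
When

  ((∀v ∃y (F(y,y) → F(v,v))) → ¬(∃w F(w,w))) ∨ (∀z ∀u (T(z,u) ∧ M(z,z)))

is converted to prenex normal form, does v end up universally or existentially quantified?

existential

First replace A → B with ¬A ∨ B.
  ¬(∀v ∃y (¬F(y,y) ∨ F(v,v))) ∨ ¬(∃w F(w,w)) ∨ (∀z ∀u (T(z,u) ∧ M(z,z)))
Drive negations inward (¬∀x A ≡ ∃x ¬A, ¬∃x A ≡ ∀x ¬A, De Morgan for ∧/∨):
  (∃v ∀y (F(y,y) ∧ ¬F(v,v))) ∨ (∀w ¬F(w,w)) ∨ (∀z ∀u (T(z,u) ∧ M(z,z)))
All bound variables are already distinct, so no renaming is needed.
Pull the quantifiers to the front (each side's bound variable is not free in the other side):
  ∃v ∀y ∀w ∀z ∀u (F(y,y) ∧ ¬F(v,v) ∨ ¬F(w,w) ∨ T(z,u) ∧ M(z,z))
The quantifier ∀v sits under an odd number of negations (counting the antecedent side of each →), so it flips to ∃v.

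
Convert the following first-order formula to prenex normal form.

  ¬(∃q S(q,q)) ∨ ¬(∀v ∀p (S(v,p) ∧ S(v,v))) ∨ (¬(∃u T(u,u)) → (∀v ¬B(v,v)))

∀q ∃v ∃p ∃u ∀b (¬S(q,q) ∨ ¬S(v,p) ∨ ¬S(v,v) ∨ T(u,u) ∨ ¬B(b,b))

Eliminate → and ↔ using ¬ and ∨.
  ¬(∃q S(q,q)) ∨ ¬(∀v ∀p (S(v,p) ∧ S(v,v))) ∨ ¬¬(∃u T(u,u)) ∨ (∀v ¬B(v,v))
Move each ¬ inward, flipping quantifiers it crosses:
  (∀q ¬S(q,q)) ∨ (∃v ∃p (¬S(v,p) ∨ ¬S(v,v))) ∨ (∃u T(u,u)) ∨ (∀v ¬B(v,v))
Standardize variables apart so no two quantifiers bind the same name: v↦b.
  (∀q ¬S(q,q)) ∨ (∃v ∃p (¬S(v,p) ∨ ¬S(v,v))) ∨ (∃u T(u,u)) ∨ (∀b ¬B(b,b))
Pull the quantifiers to the front (each side's bound variable is not free in the other side):
  ∀q ∃v ∃p ∃u ∀b (¬S(q,q) ∨ ¬S(v,p) ∨ ¬S(v,v) ∨ T(u,u) ∨ ¬B(b,b))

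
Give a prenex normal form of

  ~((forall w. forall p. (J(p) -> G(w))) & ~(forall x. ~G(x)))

Eliminate → and ↔ using ¬ and ∨.
  ~((forall w. forall p. (~J(p) | G(w))) & ~(forall x. ~G(x)))
Move each ¬ inward, flipping quantifiers it crosses:
  (exists w. exists p. (J(p) & ~G(w))) | (forall x. ~G(x))
All bound variables are already distinct, so no renaming is needed.
Pull the quantifiers to the front (each side's bound variable is not free in the other side):
  exists w. exists p. forall x. (J(p) & ~G(w) | ~G(x))

exists w. exists p. forall x. (J(p) & ~G(w) | ~G(x))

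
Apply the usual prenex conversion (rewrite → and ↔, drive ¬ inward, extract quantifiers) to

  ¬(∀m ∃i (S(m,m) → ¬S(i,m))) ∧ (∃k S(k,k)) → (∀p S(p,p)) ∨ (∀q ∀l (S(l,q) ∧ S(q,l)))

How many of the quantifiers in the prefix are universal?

5

Eliminate → and ↔ using ¬ and ∨.
  ¬(¬(∀m ∃i (¬S(m,m) ∨ ¬S(i,m))) ∧ (∃k S(k,k))) ∨ (∀p S(p,p)) ∨ (∀q ∀l (S(l,q) ∧ S(q,l)))
Drive negations inward (¬∀x A ≡ ∃x ¬A, ¬∃x A ≡ ∀x ¬A, De Morgan for ∧/∨):
  (∀m ∃i (¬S(m,m) ∨ ¬S(i,m))) ∨ (∀k ¬S(k,k)) ∨ (∀p S(p,p)) ∨ (∀q ∀l (S(l,q) ∧ S(q,l)))
All bound variables are already distinct, so no renaming is needed.
Finally move all quantifiers to the prefix:
  ∀m ∃i ∀k ∀p ∀q ∀l (¬S(m,m) ∨ ¬S(i,m) ∨ ¬S(k,k) ∨ S(p,p) ∨ S(l,q) ∧ S(q,l))
The prefix is ∀m ∃i ∀k ∀p ∀q ∀l: 5 universal, 1 existential.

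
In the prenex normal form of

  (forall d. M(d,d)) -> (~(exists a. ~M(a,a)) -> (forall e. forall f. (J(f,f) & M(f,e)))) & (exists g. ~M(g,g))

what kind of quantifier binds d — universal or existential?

existential

Eliminate → and ↔ using ¬ and ∨.
  ~(forall d. M(d,d)) | (~~(exists a. ~M(a,a)) | (forall e. forall f. (J(f,f) & M(f,e)))) & (exists g. ~M(g,g))
Drive negations inward (¬∀x A ≡ ∃x ¬A, ¬∃x A ≡ ∀x ¬A, De Morgan for ∧/∨):
  (exists d. ~M(d,d)) | ((exists a. ~M(a,a)) | (forall e. forall f. (J(f,f) & M(f,e)))) & (exists g. ~M(g,g))
All bound variables are already distinct, so no renaming is needed.
Extract every quantifier outward, since the variables are now distinct and don't occur free across branches:
  exists d. exists a. forall e. forall f. exists g. (~M(d,d) | (~M(a,a) | J(f,f) & M(f,e)) & ~M(g,g))
The quantifier forall d sits under an odd number of negations (counting the antecedent side of each →), so it flips to exists d.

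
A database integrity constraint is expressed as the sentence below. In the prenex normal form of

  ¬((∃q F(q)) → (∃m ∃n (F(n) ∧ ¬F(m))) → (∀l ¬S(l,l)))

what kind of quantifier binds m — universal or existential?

existential

First replace A → B with ¬A ∨ B.
  ¬(¬(∃q F(q)) ∨ ¬(∃m ∃n (F(n) ∧ ¬F(m))) ∨ (∀l ¬S(l,l)))
Move each ¬ inward, flipping quantifiers it crosses:
  (∃q F(q)) ∧ (∃m ∃n (F(n) ∧ ¬F(m))) ∧ (∃l S(l,l))
All bound variables are already distinct, so no renaming is needed.
Finally move all quantifiers to the prefix:
  ∃q ∃m ∃n ∃l (F(q) ∧ F(n) ∧ ¬F(m) ∧ S(l,l))
The quantifier ∃m sits under an even number of negations (counting the antecedent side of each →), so it remains existential.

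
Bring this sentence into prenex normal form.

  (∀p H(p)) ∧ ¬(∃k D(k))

Drive negations inward (¬∀x A ≡ ∃x ¬A, ¬∃x A ≡ ∀x ¬A, De Morgan for ∧/∨):
  (∀p H(p)) ∧ (∀k ¬D(k))
All bound variables are already distinct, so no renaming is needed.
Finally move all quantifiers to the prefix:
  ∀p ∀k (H(p) ∧ ¬D(k))

∀p ∀k (H(p) ∧ ¬D(k))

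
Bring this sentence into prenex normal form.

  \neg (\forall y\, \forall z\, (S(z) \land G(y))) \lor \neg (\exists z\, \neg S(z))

\exists y\, \exists z\, \forall s\, (\neg S(z) \lor \neg G(y) \lor S(s))

Move each ¬ inward, flipping quantifiers it crosses:
  (\exists y\, \exists z\, (\neg S(z) \lor \neg G(y))) \lor (\forall z\, S(z))
Standardize variables apart so no two quantifiers bind the same name: z↦s.
  (\exists y\, \exists z\, (\neg S(z) \lor \neg G(y))) \lor (\forall s\, S(s))
Finally move all quantifiers to the prefix:
  \exists y\, \exists z\, \forall s\, (\neg S(z) \lor \neg G(y) \lor S(s))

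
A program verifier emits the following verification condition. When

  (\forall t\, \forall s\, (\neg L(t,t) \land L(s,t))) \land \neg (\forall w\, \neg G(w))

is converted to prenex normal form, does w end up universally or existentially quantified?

existential

Push ¬ through the quantifiers and connectives to reach negation normal form:
  (\forall t\, \forall s\, (\neg L(t,t) \land L(s,t))) \land (\exists w\, G(w))
Pull the quantifiers to the front (each side's bound variable is not free in the other side):
  \forall t\, \forall s\, \exists w\, (\neg L(t,t) \land L(s,t) \land G(w))
The quantifier \forall w sits under an odd number of negations, so it flips to \exists w.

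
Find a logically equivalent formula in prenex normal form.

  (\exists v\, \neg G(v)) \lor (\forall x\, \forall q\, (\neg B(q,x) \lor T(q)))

All bound variables are already distinct, so no renaming is needed.
Extract every quantifier outward, since the variables are now distinct and don't occur free across branches:
  \exists v\, \forall x\, \forall q\, (\neg G(v) \lor \neg B(q,x) \lor T(q))

\exists v\, \forall x\, \forall q\, (\neg G(v) \lor \neg B(q,x) \lor T(q))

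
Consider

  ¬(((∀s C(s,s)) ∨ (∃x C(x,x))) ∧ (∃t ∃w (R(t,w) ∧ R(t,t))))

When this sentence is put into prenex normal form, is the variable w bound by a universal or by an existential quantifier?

Push ¬ through the quantifiers and connectives to reach negation normal form:
  (∃s ¬C(s,s)) ∧ (∀x ¬C(x,x)) ∨ (∀t ∀w (¬R(t,w) ∨ ¬R(t,t)))
Finally move all quantifiers to the prefix:
  ∃s ∀x ∀t ∀w (¬C(s,s) ∧ ¬C(x,x) ∨ ¬R(t,w) ∨ ¬R(t,t))
The quantifier ∃w sits under an odd number of negations, so it flips to ∀w.

universal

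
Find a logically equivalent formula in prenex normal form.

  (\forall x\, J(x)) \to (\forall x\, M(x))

First replace A → B with ¬A ∨ B.
  \neg (\forall x\, J(x)) \lor (\forall x\, M(x))
Move each ¬ inward, flipping quantifiers it crosses:
  (\exists x\, \neg J(x)) \lor (\forall x\, M(x))
Give each quantifier a distinct variable: x↦s.
  (\exists x\, \neg J(x)) \lor (\forall s\, M(s))
Extract every quantifier outward, since the variables are now distinct and don't occur free across branches:
  \exists x\, \forall s\, (\neg J(x) \lor M(s))

\exists x\, \forall s\, (\neg J(x) \lor M(s))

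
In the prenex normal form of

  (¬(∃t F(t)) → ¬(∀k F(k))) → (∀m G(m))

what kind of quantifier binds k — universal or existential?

Eliminate → and ↔ using ¬ and ∨.
  ¬(¬¬(∃t F(t)) ∨ ¬(∀k F(k))) ∨ (∀m G(m))
Push ¬ through the quantifiers and connectives to reach negation normal form:
  (∀t ¬F(t)) ∧ (∀k F(k)) ∨ (∀m G(m))
Pull the quantifiers to the front (each side's bound variable is not free in the other side):
  ∀t ∀k ∀m (¬F(t) ∧ F(k) ∨ G(m))
The quantifier ∀k sits under an even number of negations (counting the antecedent side of each →), so it remains universal.

universal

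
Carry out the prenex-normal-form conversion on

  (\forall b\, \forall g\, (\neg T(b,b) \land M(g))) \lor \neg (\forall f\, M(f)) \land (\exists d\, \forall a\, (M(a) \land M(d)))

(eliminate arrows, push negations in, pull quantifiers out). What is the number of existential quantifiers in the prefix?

2

Drive negations inward (¬∀x A ≡ ∃x ¬A, ¬∃x A ≡ ∀x ¬A, De Morgan for ∧/∨):
  (\forall b\, \forall g\, (\neg T(b,b) \land M(g))) \lor (\exists f\, \neg M(f)) \land (\exists d\, \forall a\, (M(a) \land M(d)))
All bound variables are already distinct, so no renaming is needed.
Extract every quantifier outward, since the variables are now distinct and don't occur free across branches:
  \forall b\, \forall g\, \exists f\, \exists d\, \forall a\, (\neg T(b,b) \land M(g) \lor \neg M(f) \land M(a) \land M(d))
The prefix is \forall b \forall g \exists f \exists d \forall a: 3 universal, 2 existential.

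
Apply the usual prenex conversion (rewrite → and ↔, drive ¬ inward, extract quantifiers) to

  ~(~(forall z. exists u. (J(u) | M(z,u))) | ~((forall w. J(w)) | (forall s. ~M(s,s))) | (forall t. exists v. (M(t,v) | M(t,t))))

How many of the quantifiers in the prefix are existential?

2

Move each ¬ inward, flipping quantifiers it crosses:
  (forall z. exists u. (J(u) | M(z,u))) & ((forall w. J(w)) | (forall s. ~M(s,s))) & (exists t. forall v. (~M(t,v) & ~M(t,t)))
All bound variables are already distinct, so no renaming is needed.
Finally move all quantifiers to the prefix:
  forall z. exists u. forall w. forall s. exists t. forall v. ((J(u) | M(z,u)) & (J(w) | ~M(s,s)) & ~M(t,v) & ~M(t,t))
The prefix is forall z exists u forall w forall s exists t forall v: 4 universal, 2 existential.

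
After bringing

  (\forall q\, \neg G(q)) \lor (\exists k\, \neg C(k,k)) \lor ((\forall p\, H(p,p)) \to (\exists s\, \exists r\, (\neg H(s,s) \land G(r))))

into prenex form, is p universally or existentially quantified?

existential

Rewrite implications/biconditionals: A → B as ¬A ∨ B.
  (\forall q\, \neg G(q)) \lor (\exists k\, \neg C(k,k)) \lor \neg (\forall p\, H(p,p)) \lor (\exists s\, \exists r\, (\neg H(s,s) \land G(r)))
Push ¬ through the quantifiers and connectives to reach negation normal form:
  (\forall q\, \neg G(q)) \lor (\exists k\, \neg C(k,k)) \lor (\exists p\, \neg H(p,p)) \lor (\exists s\, \exists r\, (\neg H(s,s) \land G(r)))
All bound variables are already distinct, so no renaming is needed.
Finally move all quantifiers to the prefix:
  \forall q\, \exists k\, \exists p\, \exists s\, \exists r\, (\neg G(q) \lor \neg C(k,k) \lor \neg H(p,p) \lor \neg H(s,s) \land G(r))
The quantifier \forall p sits under an odd number of negations (counting the antecedent side of each →), so it flips to \exists p.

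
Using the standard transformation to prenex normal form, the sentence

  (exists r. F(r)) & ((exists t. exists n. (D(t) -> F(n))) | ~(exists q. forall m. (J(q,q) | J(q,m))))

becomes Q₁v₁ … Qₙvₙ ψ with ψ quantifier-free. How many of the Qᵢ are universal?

1

Eliminate → and ↔ using ¬ and ∨.
  (exists r. F(r)) & ((exists t. exists n. (~D(t) | F(n))) | ~(exists q. forall m. (J(q,q) | J(q,m))))
Move each ¬ inward, flipping quantifiers it crosses:
  (exists r. F(r)) & ((exists t. exists n. (~D(t) | F(n))) | (forall q. exists m. (~J(q,q) & ~J(q,m))))
All bound variables are already distinct, so no renaming is needed.
Extract every quantifier outward, since the variables are now distinct and don't occur free across branches:
  exists r. exists t. exists n. forall q. exists m. (F(r) & (~D(t) | F(n) | ~J(q,q) & ~J(q,m)))
The prefix is exists r exists t exists n forall q exists m: 1 universal, 4 existential.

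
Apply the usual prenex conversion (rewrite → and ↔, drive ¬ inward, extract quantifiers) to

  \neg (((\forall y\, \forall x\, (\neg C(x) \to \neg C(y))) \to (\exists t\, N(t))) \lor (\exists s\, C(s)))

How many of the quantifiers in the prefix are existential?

Rewrite implications/biconditionals: A → B as ¬A ∨ B.
  \neg (\neg (\forall y\, \forall x\, (\neg \neg C(x) \lor \neg C(y))) \lor (\exists t\, N(t)) \lor (\exists s\, C(s)))
Move each ¬ inward, flipping quantifiers it crosses:
  (\forall y\, \forall x\, (C(x) \lor \neg C(y))) \land (\forall t\, \neg N(t)) \land (\forall s\, \neg C(s))
Extract every quantifier outward, since the variables are now distinct and don't occur free across branches:
  \forall y\, \forall x\, \forall t\, \forall s\, ((C(x) \lor \neg C(y)) \land \neg N(t) \land \neg C(s))
The prefix is \forall y \forall x \forall t \forall s: 4 universal, 0 existential.

0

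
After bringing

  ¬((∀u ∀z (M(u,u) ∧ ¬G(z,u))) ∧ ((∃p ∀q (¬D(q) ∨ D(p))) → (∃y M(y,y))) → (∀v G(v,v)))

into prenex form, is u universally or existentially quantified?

universal

First replace A → B with ¬A ∨ B.
  ¬(¬((∀u ∀z (M(u,u) ∧ ¬G(z,u))) ∧ (¬(∃p ∀q (¬D(q) ∨ D(p))) ∨ (∃y M(y,y)))) ∨ (∀v G(v,v)))
Move each ¬ inward, flipping quantifiers it crosses:
  (∀u ∀z (M(u,u) ∧ ¬G(z,u))) ∧ ((∀p ∃q (D(q) ∧ ¬D(p))) ∨ (∃y M(y,y))) ∧ (∃v ¬G(v,v))
All bound variables are already distinct, so no renaming is needed.
Pull the quantifiers to the front (each side's bound variable is not free in the other side):
  ∀u ∀z ∀p ∃q ∃y ∃v (M(u,u) ∧ ¬G(z,u) ∧ (D(q) ∧ ¬D(p) ∨ M(y,y)) ∧ ¬G(v,v))
The quantifier ∀u sits under an even number of negations (counting the antecedent side of each →), so it remains universal.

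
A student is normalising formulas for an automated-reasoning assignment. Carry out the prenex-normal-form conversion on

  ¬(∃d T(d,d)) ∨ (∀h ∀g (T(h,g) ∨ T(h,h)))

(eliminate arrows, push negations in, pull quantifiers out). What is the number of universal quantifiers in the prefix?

Move each ¬ inward, flipping quantifiers it crosses:
  (∀d ¬T(d,d)) ∨ (∀h ∀g (T(h,g) ∨ T(h,h)))
All bound variables are already distinct, so no renaming is needed.
Pull the quantifiers to the front (each side's bound variable is not free in the other side):
  ∀d ∀h ∀g (¬T(d,d) ∨ T(h,g) ∨ T(h,h))
The prefix is ∀d ∀h ∀g: 3 universal, 0 existential.

3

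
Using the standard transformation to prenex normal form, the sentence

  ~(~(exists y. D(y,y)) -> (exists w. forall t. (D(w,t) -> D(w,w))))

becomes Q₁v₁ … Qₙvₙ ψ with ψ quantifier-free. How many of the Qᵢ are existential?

1

Eliminate → and ↔ using ¬ and ∨.
  ~(~~(exists y. D(y,y)) | (exists w. forall t. (~D(w,t) | D(w,w))))
Drive negations inward (¬∀x A ≡ ∃x ¬A, ¬∃x A ≡ ∀x ¬A, De Morgan for ∧/∨):
  (forall y. ~D(y,y)) & (forall w. exists t. (D(w,t) & ~D(w,w)))
Pull the quantifiers to the front (each side's bound variable is not free in the other side):
  forall y. forall w. exists t. (~D(y,y) & D(w,t) & ~D(w,w))
The prefix is forall y forall w exists t: 2 universal, 1 existential.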